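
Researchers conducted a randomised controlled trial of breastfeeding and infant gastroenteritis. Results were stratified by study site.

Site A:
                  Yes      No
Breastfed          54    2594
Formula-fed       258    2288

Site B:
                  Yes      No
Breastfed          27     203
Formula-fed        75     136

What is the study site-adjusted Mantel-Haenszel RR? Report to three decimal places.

RR_MH = Σ(aᵢ·n₀ᵢ/nᵢ) / Σ(cᵢ·n₁ᵢ/nᵢ), with n₁ᵢ = aᵢ+bᵢ (exposed), n₀ᵢ = cᵢ+dᵢ (unexposed), nᵢ = n₁ᵢ+n₀ᵢ.
Stratum 1 (Site A): n₁ = 2648, n₀ = 2546, n = 5194; a·n₀/n = 54·2546/5194 = 26.4698; c·n₁/n = 258·2648/5194 = 131.5333
Stratum 2 (Site B): n₁ = 230, n₀ = 211, n = 441; a·n₀/n = 27·211/441 = 12.9184; c·n₁/n = 75·230/441 = 39.1156
RR_MH = (26.4698 + 12.9184) / (131.5333 + 39.1156) = 39.3881 / 170.6490 = 0.23081

0.231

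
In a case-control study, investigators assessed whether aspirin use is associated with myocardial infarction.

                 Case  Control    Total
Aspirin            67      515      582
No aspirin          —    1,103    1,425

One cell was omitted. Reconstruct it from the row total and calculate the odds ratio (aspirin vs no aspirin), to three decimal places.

0.446

The missing cell is in the unexposed row: 1425 − 1103 = 322.
So a = 67, b = 515, c = 322, d = 1103.
OR = (a·d)/(b·c) = (67 × 1103) / (515 × 322) = 73901 / 165830 = 0.44564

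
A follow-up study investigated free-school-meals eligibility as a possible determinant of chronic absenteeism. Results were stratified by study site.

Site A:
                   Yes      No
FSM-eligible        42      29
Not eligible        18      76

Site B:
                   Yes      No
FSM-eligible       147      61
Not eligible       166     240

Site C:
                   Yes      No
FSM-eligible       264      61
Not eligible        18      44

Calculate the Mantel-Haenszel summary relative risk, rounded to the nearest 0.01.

2.07

RR_MH = Σ(aᵢ·n₀ᵢ/nᵢ) / Σ(cᵢ·n₁ᵢ/nᵢ), with n₁ᵢ = aᵢ+bᵢ (exposed), n₀ᵢ = cᵢ+dᵢ (unexposed), nᵢ = n₁ᵢ+n₀ᵢ.
Stratum 1 (Site A): n₁ = 71, n₀ = 94, n = 165; a·n₀/n = 42·94/165 = 23.9273; c·n₁/n = 18·71/165 = 7.7455
Stratum 2 (Site B): n₁ = 208, n₀ = 406, n = 614; a·n₀/n = 147·406/614 = 97.2020; c·n₁/n = 166·208/614 = 56.2345
Stratum 3 (Site C): n₁ = 325, n₀ = 62, n = 387; a·n₀/n = 264·62/387 = 42.2946; c·n₁/n = 18·325/387 = 15.1163
RR_MH = (23.9273 + 97.2020 + 42.2946) / (7.7455 + 56.2345 + 15.1163) = 163.4238 / 79.0963 = 2.06614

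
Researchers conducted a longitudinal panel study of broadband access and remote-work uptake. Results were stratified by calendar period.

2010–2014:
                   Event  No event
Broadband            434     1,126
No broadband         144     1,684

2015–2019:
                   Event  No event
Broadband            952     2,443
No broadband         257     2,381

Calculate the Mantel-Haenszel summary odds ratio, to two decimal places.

3.89

OR_MH = Σ(aᵢdᵢ/nᵢ) / Σ(bᵢcᵢ/nᵢ), where nᵢ is the stratum total.
Stratum 1 (2010–2014): n = 3388; a·d/n = 434·1684/3388 = 215.7190; b·c/n = 1126·144/3388 = 47.8583
Stratum 2 (2015–2019): n = 6033; a·d/n = 952·2381/6033 = 375.7189; b·c/n = 2443·257/6033 = 104.0695
OR_MH = (215.7190 + 375.7189) / (47.8583 + 104.0695) = 591.4379 / 151.9278 = 3.89289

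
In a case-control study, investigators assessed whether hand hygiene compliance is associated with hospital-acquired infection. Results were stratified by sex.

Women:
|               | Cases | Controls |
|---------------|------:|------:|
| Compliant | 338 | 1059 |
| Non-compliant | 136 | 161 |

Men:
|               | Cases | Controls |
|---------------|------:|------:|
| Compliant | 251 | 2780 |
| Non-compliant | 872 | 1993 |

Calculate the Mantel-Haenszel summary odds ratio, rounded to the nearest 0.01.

0.24

OR_MH = Σ(aᵢdᵢ/nᵢ) / Σ(bᵢcᵢ/nᵢ), where nᵢ is the stratum total.
Stratum 1 (Women): n = 1694; a·d/n = 338·161/1694 = 32.1240; b·c/n = 1059·136/1694 = 85.0201
Stratum 2 (Men): n = 5896; a·d/n = 251·1993/5896 = 84.8445; b·c/n = 2780·872/5896 = 411.1533
OR_MH = (32.1240 + 84.8445) / (85.0201 + 411.1533) = 116.9684 / 496.1734 = 0.23574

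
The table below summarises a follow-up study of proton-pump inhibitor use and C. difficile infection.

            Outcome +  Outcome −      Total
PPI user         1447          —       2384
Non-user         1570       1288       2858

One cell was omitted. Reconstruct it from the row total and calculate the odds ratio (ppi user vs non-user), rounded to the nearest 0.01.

The missing cell is in the exposed row: 2384 − 1447 = 937.
So a = 1447, b = 937, c = 1570, d = 1288.
OR = (a·d)/(b·c) = (1447 × 1288) / (937 × 1570) = 1863736 / 1471090 = 1.26691

1.27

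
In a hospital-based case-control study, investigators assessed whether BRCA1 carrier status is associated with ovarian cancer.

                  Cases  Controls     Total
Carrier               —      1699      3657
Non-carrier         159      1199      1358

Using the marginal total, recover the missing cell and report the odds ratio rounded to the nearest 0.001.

8.690

The missing cell is in the exposed row: 3657 − 1699 = 1958.
So a = 1958, b = 1699, c = 159, d = 1199.
OR = (a·d)/(b·c) = (1958 × 1199) / (1699 × 159) = 2347642 / 270141 = 8.69043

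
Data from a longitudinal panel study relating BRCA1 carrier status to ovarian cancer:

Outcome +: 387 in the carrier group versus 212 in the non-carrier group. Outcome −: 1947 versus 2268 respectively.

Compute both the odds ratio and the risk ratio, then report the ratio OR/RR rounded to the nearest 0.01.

From the description: a = 387, b = 1947, c = 212, d = 2268.
OR = (387·2268)/(1947·212) = 877716/412764 = 2.12644
Risk in exposed = 387/2334 = 0.16581; risk in unexposed = 212/2480 = 0.08548; RR = 1.93966
OR/RR = 2.12644 / 1.93966 = 1.09629
The outcome is not rare, so the OR lies further from 1 than the RR.

1.10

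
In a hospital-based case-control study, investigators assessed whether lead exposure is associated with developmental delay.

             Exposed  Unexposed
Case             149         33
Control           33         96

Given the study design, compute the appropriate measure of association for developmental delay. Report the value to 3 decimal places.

13.135

Reading the table with exposure as columns: a = 149 (Exposed, case), b = 33 (Exposed, non-case), c = 33 (Unexposed, case), d = 96.
This is a hospital-based case-control study: participants were sampled on outcome status, so risks in the source population cannot be estimated directly — relative risk is not valid here. The odds ratio is the appropriate measure.
OR = (a·d)/(b·c) = (149 × 96) / (33 × 33) = 14304 / 1089 = 13.13499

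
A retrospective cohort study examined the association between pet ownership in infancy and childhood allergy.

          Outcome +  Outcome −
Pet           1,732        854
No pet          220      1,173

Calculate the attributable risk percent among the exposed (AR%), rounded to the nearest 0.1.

76.4

Cells: a = 1732, b = 854, c = 220, d = 1173.
Risk in exposed = 1732/2586 = 0.66976; risk in unexposed = 220/1393 = 0.15793.
RR = 0.66976/0.15793 = 4.24080
AR% = (RR − 1)/RR × 100 = (4.24080 − 1)/4.24080 × 100 = 76.4195%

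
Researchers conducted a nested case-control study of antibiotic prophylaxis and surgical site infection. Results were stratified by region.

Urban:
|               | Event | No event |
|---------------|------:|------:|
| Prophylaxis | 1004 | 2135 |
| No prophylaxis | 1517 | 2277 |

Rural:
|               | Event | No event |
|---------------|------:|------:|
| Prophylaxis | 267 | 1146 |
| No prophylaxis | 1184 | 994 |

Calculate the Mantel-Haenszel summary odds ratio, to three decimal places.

0.478

OR_MH = Σ(aᵢdᵢ/nᵢ) / Σ(bᵢcᵢ/nᵢ), where nᵢ is the stratum total.
Stratum 1 (Urban): n = 6933; a·d/n = 1004·2277/6933 = 329.7430; b·c/n = 2135·1517/6933 = 467.1564
Stratum 2 (Rural): n = 3591; a·d/n = 267·994/3591 = 73.9064; b·c/n = 1146·1184/3591 = 377.8513
OR_MH = (329.7430 + 73.9064) / (467.1564 + 377.8513) = 403.6494 / 845.0076 = 0.47769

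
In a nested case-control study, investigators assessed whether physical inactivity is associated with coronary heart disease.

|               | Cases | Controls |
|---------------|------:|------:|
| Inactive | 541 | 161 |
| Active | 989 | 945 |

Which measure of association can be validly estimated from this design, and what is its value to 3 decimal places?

3.211

Cells: a = 541, b = 161, c = 989, d = 945.
This is a nested case-control study: participants were sampled on outcome status, so risks in the source population cannot be estimated directly — relative risk is not valid here. The odds ratio is the appropriate measure.
OR = (a·d)/(b·c) = (541 × 945) / (161 × 989) = 511245 / 159229 = 3.21075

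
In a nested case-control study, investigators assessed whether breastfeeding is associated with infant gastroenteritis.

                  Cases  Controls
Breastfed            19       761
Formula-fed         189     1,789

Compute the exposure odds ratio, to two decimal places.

0.24

Cells: a = 19, b = 761, c = 189, d = 1789.
OR = (a·d)/(b·c) = (19 × 1789) / (761 × 189) = 33991 / 143829 = 0.23633
Exposure is associated with lower odds of infant gastroenteritis (OR = 0.24 < 1).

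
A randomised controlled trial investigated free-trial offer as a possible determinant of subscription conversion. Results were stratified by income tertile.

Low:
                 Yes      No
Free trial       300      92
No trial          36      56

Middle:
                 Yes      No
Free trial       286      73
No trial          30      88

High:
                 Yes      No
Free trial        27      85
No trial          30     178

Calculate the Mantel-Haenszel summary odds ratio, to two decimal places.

OR_MH = Σ(aᵢdᵢ/nᵢ) / Σ(bᵢcᵢ/nᵢ), where nᵢ is the stratum total.
Stratum 1 (Low): n = 484; a·d/n = 300·56/484 = 34.7107; b·c/n = 92·36/484 = 6.8430
Stratum 2 (Middle): n = 477; a·d/n = 286·88/477 = 52.7631; b·c/n = 73·30/477 = 4.5912
Stratum 3 (High): n = 320; a·d/n = 27·178/320 = 15.0188; b·c/n = 85·30/320 = 7.9688
OR_MH = (34.7107 + 52.7631 + 15.0188) / (6.8430 + 4.5912 + 7.9688) = 102.4926 / 19.4029 = 5.28233

5.28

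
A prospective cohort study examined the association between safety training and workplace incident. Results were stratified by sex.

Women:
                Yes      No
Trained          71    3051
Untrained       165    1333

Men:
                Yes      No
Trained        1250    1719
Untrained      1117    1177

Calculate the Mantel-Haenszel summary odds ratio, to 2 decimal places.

OR_MH = Σ(aᵢdᵢ/nᵢ) / Σ(bᵢcᵢ/nᵢ), where nᵢ is the stratum total.
Stratum 1 (Women): n = 4620; a·d/n = 71·1333/4620 = 20.4855; b·c/n = 3051·165/4620 = 108.9643
Stratum 2 (Men): n = 5263; a·d/n = 1250·1177/5263 = 279.5459; b·c/n = 1719·1117/5263 = 364.8343
OR_MH = (20.4855 + 279.5459) / (108.9643 + 364.8343) = 300.0314 / 473.7986 = 0.63325

0.63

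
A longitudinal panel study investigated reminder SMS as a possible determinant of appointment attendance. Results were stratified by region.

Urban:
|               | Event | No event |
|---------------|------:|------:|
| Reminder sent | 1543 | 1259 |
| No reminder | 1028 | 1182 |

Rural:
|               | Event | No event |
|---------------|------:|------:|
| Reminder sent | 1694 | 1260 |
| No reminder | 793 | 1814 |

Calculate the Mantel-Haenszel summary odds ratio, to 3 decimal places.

2.093

OR_MH = Σ(aᵢdᵢ/nᵢ) / Σ(bᵢcᵢ/nᵢ), where nᵢ is the stratum total.
Stratum 1 (Urban): n = 5012; a·d/n = 1543·1182/5012 = 363.8919; b·c/n = 1259·1028/5012 = 258.2306
Stratum 2 (Rural): n = 5561; a·d/n = 1694·1814/5561 = 552.5833; b·c/n = 1260·793/5561 = 179.6763
OR_MH = (363.8919 + 552.5833) / (258.2306 + 179.6763) = 916.4752 / 437.9070 = 2.09285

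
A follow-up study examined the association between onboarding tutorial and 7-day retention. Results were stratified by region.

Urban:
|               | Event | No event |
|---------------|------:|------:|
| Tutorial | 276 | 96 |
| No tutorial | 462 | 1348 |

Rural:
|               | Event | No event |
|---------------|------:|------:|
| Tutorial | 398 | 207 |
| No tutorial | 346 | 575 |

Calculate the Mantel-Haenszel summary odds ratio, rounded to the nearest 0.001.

4.765

OR_MH = Σ(aᵢdᵢ/nᵢ) / Σ(bᵢcᵢ/nᵢ), where nᵢ is the stratum total.
Stratum 1 (Urban): n = 2182; a·d/n = 276·1348/2182 = 170.5078; b·c/n = 96·462/2182 = 20.3263
Stratum 2 (Rural): n = 1526; a·d/n = 398·575/1526 = 149.9672; b·c/n = 207·346/1526 = 46.9345
OR_MH = (170.5078 + 149.9672) / (20.3263 + 46.9345) = 320.4750 / 67.2608 = 4.76466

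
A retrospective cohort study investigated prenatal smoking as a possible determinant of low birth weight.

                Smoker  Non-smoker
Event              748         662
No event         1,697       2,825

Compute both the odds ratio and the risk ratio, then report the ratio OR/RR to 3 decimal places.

Reading the table with exposure as columns: a = 748 (Smoker, case), b = 1697 (Smoker, non-case), c = 662 (Non-smoker, case), d = 2825.
OR = (748·2825)/(1697·662) = 2113100/1123414 = 1.88096
Risk in exposed = 748/2445 = 0.30593; risk in unexposed = 662/3487 = 0.18985; RR = 1.61145
OR/RR = 1.88096 / 1.61145 = 1.16725
The outcome is not rare, so the OR lies further from 1 than the RR.

1.167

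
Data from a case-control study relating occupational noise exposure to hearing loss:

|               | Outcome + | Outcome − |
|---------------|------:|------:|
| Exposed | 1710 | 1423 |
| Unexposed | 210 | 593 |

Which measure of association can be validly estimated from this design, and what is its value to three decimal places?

3.393

Cells: a = 1710, b = 1423, c = 210, d = 593.
This is a case-control study: participants were sampled on outcome status, so risks in the source population cannot be estimated directly — relative risk is not valid here. The odds ratio is the appropriate measure.
OR = (a·d)/(b·c) = (1710 × 593) / (1423 × 210) = 1014030 / 298830 = 3.39333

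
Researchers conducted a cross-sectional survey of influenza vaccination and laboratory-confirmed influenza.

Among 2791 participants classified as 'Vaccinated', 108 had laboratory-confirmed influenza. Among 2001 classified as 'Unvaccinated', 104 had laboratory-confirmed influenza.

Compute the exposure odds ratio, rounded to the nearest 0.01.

0.73

From the description: a = 108, b = 2683, c = 104, d = 1897.
OR = (a·d)/(b·c) = (108 × 1897) / (2683 × 104) = 204876 / 279032 = 0.73424
Exposure is associated with lower odds of laboratory-confirmed influenza (OR = 0.73 < 1).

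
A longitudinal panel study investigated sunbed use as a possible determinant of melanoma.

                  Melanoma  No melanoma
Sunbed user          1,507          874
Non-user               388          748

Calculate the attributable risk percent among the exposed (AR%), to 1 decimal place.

Cells: a = 1507, b = 874, c = 388, d = 748.
Risk in exposed = 1507/2381 = 0.63293; risk in unexposed = 388/1136 = 0.34155.
RR = 0.63293/0.34155 = 1.85311
AR% = (RR − 1)/RR × 100 = (1.85311 − 1)/1.85311 × 100 = 46.0366%

46.0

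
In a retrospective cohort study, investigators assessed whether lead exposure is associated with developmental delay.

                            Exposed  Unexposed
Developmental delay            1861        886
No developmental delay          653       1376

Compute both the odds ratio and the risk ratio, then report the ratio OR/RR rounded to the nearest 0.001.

Reading the table with exposure as columns: a = 1861 (Exposed, case), b = 653 (Exposed, non-case), c = 886 (Unexposed, case), d = 1376.
OR = (1861·1376)/(653·886) = 2560736/578558 = 4.42607
Risk in exposed = 1861/2514 = 0.74025; risk in unexposed = 886/2262 = 0.39169; RR = 1.88991
OR/RR = 4.42607 / 1.88991 = 2.34195
The outcome is not rare, so the OR lies further from 1 than the RR.

2.342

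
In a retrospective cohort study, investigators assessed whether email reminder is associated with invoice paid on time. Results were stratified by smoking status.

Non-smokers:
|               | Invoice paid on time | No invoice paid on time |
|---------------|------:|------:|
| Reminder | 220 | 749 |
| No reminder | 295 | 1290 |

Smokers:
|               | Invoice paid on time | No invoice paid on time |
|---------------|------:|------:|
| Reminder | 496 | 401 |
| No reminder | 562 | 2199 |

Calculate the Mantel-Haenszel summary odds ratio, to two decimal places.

2.76

OR_MH = Σ(aᵢdᵢ/nᵢ) / Σ(bᵢcᵢ/nᵢ), where nᵢ is the stratum total.
Stratum 1 (Non-smokers): n = 2554; a·d/n = 220·1290/2554 = 111.1198; b·c/n = 749·295/2554 = 86.5133
Stratum 2 (Smokers): n = 3658; a·d/n = 496·2199/3658 = 298.1695; b·c/n = 401·562/3658 = 61.6080
OR_MH = (111.1198 + 298.1695) / (86.5133 + 61.6080) = 409.2893 / 148.1213 = 2.76320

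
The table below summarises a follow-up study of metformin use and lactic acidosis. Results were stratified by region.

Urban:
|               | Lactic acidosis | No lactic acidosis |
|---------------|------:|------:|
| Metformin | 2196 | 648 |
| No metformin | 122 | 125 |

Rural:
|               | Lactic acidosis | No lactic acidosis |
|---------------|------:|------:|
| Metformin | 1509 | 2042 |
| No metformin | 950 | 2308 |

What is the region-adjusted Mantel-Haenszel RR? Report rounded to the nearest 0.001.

RR_MH = Σ(aᵢ·n₀ᵢ/nᵢ) / Σ(cᵢ·n₁ᵢ/nᵢ), with n₁ᵢ = aᵢ+bᵢ (exposed), n₀ᵢ = cᵢ+dᵢ (unexposed), nᵢ = n₁ᵢ+n₀ᵢ.
Stratum 1 (Urban): n₁ = 2844, n₀ = 247, n = 3091; a·n₀/n = 2196·247/3091 = 175.4811; c·n₁/n = 122·2844/3091 = 112.2511
Stratum 2 (Rural): n₁ = 3551, n₀ = 3258, n = 6809; a·n₀/n = 1509·3258/6809 = 722.0329; c·n₁/n = 950·3551/6809 = 495.4399
RR_MH = (175.4811 + 722.0329) / (112.2511 + 495.4399) = 897.5140 / 607.6909 = 1.47693

1.477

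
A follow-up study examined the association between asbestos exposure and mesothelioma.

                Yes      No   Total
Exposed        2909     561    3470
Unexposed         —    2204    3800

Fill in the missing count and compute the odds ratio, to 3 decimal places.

The missing cell is in the unexposed row: 3800 − 2204 = 1596.
So a = 2909, b = 561, c = 1596, d = 2204.
OR = (a·d)/(b·c) = (2909 × 2204) / (561 × 1596) = 6411436 / 895356 = 7.16077

7.161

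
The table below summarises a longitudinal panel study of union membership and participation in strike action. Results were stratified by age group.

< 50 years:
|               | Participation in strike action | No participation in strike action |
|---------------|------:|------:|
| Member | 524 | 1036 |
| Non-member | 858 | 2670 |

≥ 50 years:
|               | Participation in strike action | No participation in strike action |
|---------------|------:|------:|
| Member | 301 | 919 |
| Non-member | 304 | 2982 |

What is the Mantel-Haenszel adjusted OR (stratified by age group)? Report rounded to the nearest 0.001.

2.003

OR_MH = Σ(aᵢdᵢ/nᵢ) / Σ(bᵢcᵢ/nᵢ), where nᵢ is the stratum total.
Stratum 1 (< 50 years): n = 5088; a·d/n = 524·2670/5088 = 274.9764; b·c/n = 1036·858/5088 = 174.7028
Stratum 2 (≥ 50 years): n = 4506; a·d/n = 301·2982/4506 = 199.1971; b·c/n = 919·304/4506 = 62.0009
OR_MH = (274.9764 + 199.1971) / (174.7028 + 62.0009) = 474.1735 / 236.7037 = 2.00324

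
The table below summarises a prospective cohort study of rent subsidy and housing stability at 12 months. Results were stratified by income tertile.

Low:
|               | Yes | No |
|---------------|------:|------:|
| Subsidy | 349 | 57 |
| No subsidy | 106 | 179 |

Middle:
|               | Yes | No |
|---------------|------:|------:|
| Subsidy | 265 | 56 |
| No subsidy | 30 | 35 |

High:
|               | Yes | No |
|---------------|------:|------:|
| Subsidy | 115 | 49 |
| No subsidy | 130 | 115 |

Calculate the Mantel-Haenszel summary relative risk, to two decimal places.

RR_MH = Σ(aᵢ·n₀ᵢ/nᵢ) / Σ(cᵢ·n₁ᵢ/nᵢ), with n₁ᵢ = aᵢ+bᵢ (exposed), n₀ᵢ = cᵢ+dᵢ (unexposed), nᵢ = n₁ᵢ+n₀ᵢ.
Stratum 1 (Low): n₁ = 406, n₀ = 285, n = 691; a·n₀/n = 349·285/691 = 143.9436; c·n₁/n = 106·406/691 = 62.2808
Stratum 2 (Middle): n₁ = 321, n₀ = 65, n = 386; a·n₀/n = 265·65/386 = 44.6244; c·n₁/n = 30·321/386 = 24.9482
Stratum 3 (High): n₁ = 164, n₀ = 245, n = 409; a·n₀/n = 115·245/409 = 68.8875; c·n₁/n = 130·164/409 = 52.1271
RR_MH = (143.9436 + 44.6244 + 68.8875) / (62.2808 + 24.9482 + 52.1271) = 257.4554 / 139.3561 = 1.84746

1.85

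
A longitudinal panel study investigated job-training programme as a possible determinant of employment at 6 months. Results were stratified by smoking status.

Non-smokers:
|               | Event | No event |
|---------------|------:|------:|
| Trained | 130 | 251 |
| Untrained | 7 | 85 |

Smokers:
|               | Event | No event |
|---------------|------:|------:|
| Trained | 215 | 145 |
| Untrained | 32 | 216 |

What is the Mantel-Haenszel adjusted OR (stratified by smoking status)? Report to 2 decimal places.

OR_MH = Σ(aᵢdᵢ/nᵢ) / Σ(bᵢcᵢ/nᵢ), where nᵢ is the stratum total.
Stratum 1 (Non-smokers): n = 473; a·d/n = 130·85/473 = 23.3615; b·c/n = 251·7/473 = 3.7146
Stratum 2 (Smokers): n = 608; a·d/n = 215·216/608 = 76.3816; b·c/n = 145·32/608 = 7.6316
OR_MH = (23.3615 + 76.3816) / (3.7146 + 7.6316) = 99.7431 / 11.3462 = 8.79091

8.79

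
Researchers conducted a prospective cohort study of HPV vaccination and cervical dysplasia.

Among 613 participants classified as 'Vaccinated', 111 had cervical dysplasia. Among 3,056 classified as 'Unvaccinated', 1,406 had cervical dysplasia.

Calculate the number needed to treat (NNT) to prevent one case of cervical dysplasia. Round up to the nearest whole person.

4

Risk in treated group = 111/613 = 0.18108; risk in control = 1406/3056 = 0.46008.
Absolute risk reduction = 0.46008 − 0.18108 = 0.27900
NNT = 1 / ARR = 1 / 0.27900 = 3.584 → round up → 4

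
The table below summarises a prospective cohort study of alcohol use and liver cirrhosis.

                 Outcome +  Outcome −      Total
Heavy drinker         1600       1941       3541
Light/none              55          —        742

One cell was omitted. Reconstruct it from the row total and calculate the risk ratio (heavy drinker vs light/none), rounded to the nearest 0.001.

6.096

The missing cell is in the unexposed row: 742 − 55 = 687.
So a = 1600, b = 1941, c = 55, d = 687.
RR = [a/(a+b)] / [c/(c+d)] = (1600/3541) / (55/742) = 0.45185/0.07412 = 6.09586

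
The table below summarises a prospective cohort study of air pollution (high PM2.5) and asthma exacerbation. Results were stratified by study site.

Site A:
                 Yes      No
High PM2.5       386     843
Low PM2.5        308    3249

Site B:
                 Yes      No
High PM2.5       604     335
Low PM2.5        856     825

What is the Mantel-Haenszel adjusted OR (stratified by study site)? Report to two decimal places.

OR_MH = Σ(aᵢdᵢ/nᵢ) / Σ(bᵢcᵢ/nᵢ), where nᵢ is the stratum total.
Stratum 1 (Site A): n = 4786; a·d/n = 386·3249/4786 = 262.0380; b·c/n = 843·308/4786 = 54.2507
Stratum 2 (Site B): n = 2620; a·d/n = 604·825/2620 = 190.1908; b·c/n = 335·856/2620 = 109.4504
OR_MH = (262.0380 + 190.1908) / (54.2507 + 109.4504) = 452.2289 / 163.7011 = 2.76253

2.76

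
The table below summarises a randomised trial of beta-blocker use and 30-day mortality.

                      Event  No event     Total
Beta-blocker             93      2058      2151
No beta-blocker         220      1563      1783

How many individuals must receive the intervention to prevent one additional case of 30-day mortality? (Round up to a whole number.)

13

Risk in treated group = 93/2151 = 0.04324; risk in control = 220/1783 = 0.12339.
Absolute risk reduction = 0.12339 − 0.04324 = 0.08015
NNT = 1 / ARR = 1 / 0.08015 = 12.476 → round up → 13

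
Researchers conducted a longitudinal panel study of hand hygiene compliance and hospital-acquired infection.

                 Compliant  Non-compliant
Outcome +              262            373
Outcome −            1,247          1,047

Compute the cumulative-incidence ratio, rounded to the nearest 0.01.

0.66

Reading the table with exposure as columns: a = 262 (Compliant, case), b = 1247 (Compliant, non-case), c = 373 (Non-compliant, case), d = 1047.
Risk in exposed = 262/1509 = 0.17362; risk in unexposed = 373/1420 = 0.26268.
RR = 0.17362 / 0.26268 = 0.66098
The risk is 34% lower among the exposed than among the unexposed.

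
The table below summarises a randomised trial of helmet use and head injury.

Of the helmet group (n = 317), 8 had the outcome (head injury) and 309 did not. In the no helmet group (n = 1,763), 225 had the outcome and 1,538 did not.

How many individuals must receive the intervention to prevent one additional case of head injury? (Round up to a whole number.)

Risk in treated group = 8/317 = 0.02524; risk in control = 225/1763 = 0.12762.
Absolute risk reduction = 0.12762 − 0.02524 = 0.10239
NNT = 1 / ARR = 1 / 0.10239 = 9.767 → round up → 10

10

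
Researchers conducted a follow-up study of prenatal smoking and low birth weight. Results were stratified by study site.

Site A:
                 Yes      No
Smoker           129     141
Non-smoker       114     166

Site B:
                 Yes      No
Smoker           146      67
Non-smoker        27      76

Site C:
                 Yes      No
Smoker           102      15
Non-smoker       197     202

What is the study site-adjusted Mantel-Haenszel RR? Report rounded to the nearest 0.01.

RR_MH = Σ(aᵢ·n₀ᵢ/nᵢ) / Σ(cᵢ·n₁ᵢ/nᵢ), with n₁ᵢ = aᵢ+bᵢ (exposed), n₀ᵢ = cᵢ+dᵢ (unexposed), nᵢ = n₁ᵢ+n₀ᵢ.
Stratum 1 (Site A): n₁ = 270, n₀ = 280, n = 550; a·n₀/n = 129·280/550 = 65.6727; c·n₁/n = 114·270/550 = 55.9636
Stratum 2 (Site B): n₁ = 213, n₀ = 103, n = 316; a·n₀/n = 146·103/316 = 47.5886; c·n₁/n = 27·213/316 = 18.1994
Stratum 3 (Site C): n₁ = 117, n₀ = 399, n = 516; a·n₀/n = 102·399/516 = 78.8721; c·n₁/n = 197·117/516 = 44.6686
RR_MH = (65.6727 + 47.5886 + 78.8721) / (55.9636 + 18.1994 + 44.6686) = 192.1334 / 118.8316 = 1.61685

1.62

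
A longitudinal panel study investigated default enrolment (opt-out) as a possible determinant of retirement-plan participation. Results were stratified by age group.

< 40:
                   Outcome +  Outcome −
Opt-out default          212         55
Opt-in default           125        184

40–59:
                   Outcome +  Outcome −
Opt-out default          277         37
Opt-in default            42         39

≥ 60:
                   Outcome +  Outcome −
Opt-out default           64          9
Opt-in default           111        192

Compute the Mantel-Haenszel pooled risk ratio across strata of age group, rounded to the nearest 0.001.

RR_MH = Σ(aᵢ·n₀ᵢ/nᵢ) / Σ(cᵢ·n₁ᵢ/nᵢ), with n₁ᵢ = aᵢ+bᵢ (exposed), n₀ᵢ = cᵢ+dᵢ (unexposed), nᵢ = n₁ᵢ+n₀ᵢ.
Stratum 1 (< 40): n₁ = 267, n₀ = 309, n = 576; a·n₀/n = 212·309/576 = 113.7292; c·n₁/n = 125·267/576 = 57.9427
Stratum 2 (40–59): n₁ = 314, n₀ = 81, n = 395; a·n₀/n = 277·81/395 = 56.8025; c·n₁/n = 42·314/395 = 33.3873
Stratum 3 (≥ 60): n₁ = 73, n₀ = 303, n = 376; a·n₀/n = 64·303/376 = 51.5745; c·n₁/n = 111·73/376 = 21.5505
RR_MH = (113.7292 + 56.8025 + 51.5745) / (57.9427 + 33.3873 + 21.5505) = 222.1062 / 112.8806 = 1.96762

1.968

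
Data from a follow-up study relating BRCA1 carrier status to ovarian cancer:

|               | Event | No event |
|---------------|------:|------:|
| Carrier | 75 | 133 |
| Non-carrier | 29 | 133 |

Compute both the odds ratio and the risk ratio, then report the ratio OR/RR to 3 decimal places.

Cells: a = 75, b = 133, c = 29, d = 133.
OR = (75·133)/(133·29) = 9975/3857 = 2.58621
Risk in exposed = 75/208 = 0.36058; risk in unexposed = 29/162 = 0.17901; RR = 2.01426
OR/RR = 2.58621 / 2.01426 = 1.28395
The outcome is not rare, so the OR lies further from 1 than the RR.

1.284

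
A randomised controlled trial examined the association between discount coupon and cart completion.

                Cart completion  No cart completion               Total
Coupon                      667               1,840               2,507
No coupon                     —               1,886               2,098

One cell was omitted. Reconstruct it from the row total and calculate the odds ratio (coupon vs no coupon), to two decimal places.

The missing cell is in the unexposed row: 2098 − 1886 = 212.
So a = 667, b = 1840, c = 212, d = 1886.
OR = (a·d)/(b·c) = (667 × 1886) / (1840 × 212) = 1257962 / 390080 = 3.22488

3.22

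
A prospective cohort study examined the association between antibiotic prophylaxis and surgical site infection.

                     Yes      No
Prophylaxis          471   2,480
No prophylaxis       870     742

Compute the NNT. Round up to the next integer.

Risk in treated group = 471/2951 = 0.15961; risk in control = 870/1612 = 0.53970.
Absolute risk reduction = 0.53970 − 0.15961 = 0.38010
NNT = 1 / ARR = 1 / 0.38010 = 2.631 → round up → 3

3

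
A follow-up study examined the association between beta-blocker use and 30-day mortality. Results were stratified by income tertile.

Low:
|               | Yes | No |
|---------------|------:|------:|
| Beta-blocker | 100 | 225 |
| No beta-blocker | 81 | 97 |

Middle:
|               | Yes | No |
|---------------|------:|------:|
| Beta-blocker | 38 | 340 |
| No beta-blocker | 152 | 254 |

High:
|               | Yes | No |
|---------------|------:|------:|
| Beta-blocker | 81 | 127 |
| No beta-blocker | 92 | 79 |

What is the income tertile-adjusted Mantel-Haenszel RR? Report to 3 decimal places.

0.520

RR_MH = Σ(aᵢ·n₀ᵢ/nᵢ) / Σ(cᵢ·n₁ᵢ/nᵢ), with n₁ᵢ = aᵢ+bᵢ (exposed), n₀ᵢ = cᵢ+dᵢ (unexposed), nᵢ = n₁ᵢ+n₀ᵢ.
Stratum 1 (Low): n₁ = 325, n₀ = 178, n = 503; a·n₀/n = 100·178/503 = 35.3877; c·n₁/n = 81·325/503 = 52.3360
Stratum 2 (Middle): n₁ = 378, n₀ = 406, n = 784; a·n₀/n = 38·406/784 = 19.6786; c·n₁/n = 152·378/784 = 73.2857
Stratum 3 (High): n₁ = 208, n₀ = 171, n = 379; a·n₀/n = 81·171/379 = 36.5462; c·n₁/n = 92·208/379 = 50.4908
RR_MH = (35.3877 + 19.6786 + 36.5462) / (52.3360 + 73.2857 + 50.4908) = 91.6124 / 176.1125 = 0.52019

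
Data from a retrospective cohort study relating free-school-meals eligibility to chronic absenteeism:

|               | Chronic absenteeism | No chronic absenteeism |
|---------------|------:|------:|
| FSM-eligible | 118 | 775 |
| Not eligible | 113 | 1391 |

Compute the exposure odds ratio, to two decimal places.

1.87

Cells: a = 118, b = 775, c = 113, d = 1391.
OR = (a·d)/(b·c) = (118 × 1391) / (775 × 113) = 164138 / 87575 = 1.87426
The odds of chronic absenteeism are about 1.87 times as high in the fsm-eligible group.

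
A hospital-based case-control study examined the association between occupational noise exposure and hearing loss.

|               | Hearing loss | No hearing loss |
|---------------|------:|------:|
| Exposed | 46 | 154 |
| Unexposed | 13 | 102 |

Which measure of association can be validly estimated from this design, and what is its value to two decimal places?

2.34

Cells: a = 46, b = 154, c = 13, d = 102.
This is a hospital-based case-control study: participants were sampled on outcome status, so risks in the source population cannot be estimated directly — relative risk is not valid here. The odds ratio is the appropriate measure.
OR = (a·d)/(b·c) = (46 × 102) / (154 × 13) = 4692 / 2002 = 2.34366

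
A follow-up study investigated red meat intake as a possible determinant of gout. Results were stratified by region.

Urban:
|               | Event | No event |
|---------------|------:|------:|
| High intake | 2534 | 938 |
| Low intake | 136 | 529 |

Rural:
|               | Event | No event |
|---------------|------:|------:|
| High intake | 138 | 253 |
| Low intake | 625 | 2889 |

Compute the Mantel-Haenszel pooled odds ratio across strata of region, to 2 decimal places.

OR_MH = Σ(aᵢdᵢ/nᵢ) / Σ(bᵢcᵢ/nᵢ), where nᵢ is the stratum total.
Stratum 1 (Urban): n = 4137; a·d/n = 2534·529/4137 = 324.0237; b·c/n = 938·136/4137 = 30.8359
Stratum 2 (Rural): n = 3905; a·d/n = 138·2889/3905 = 102.0953; b·c/n = 253·625/3905 = 40.4930
OR_MH = (324.0237 + 102.0953) / (30.8359 + 40.4930) = 426.1190 / 71.3288 = 5.97401

5.97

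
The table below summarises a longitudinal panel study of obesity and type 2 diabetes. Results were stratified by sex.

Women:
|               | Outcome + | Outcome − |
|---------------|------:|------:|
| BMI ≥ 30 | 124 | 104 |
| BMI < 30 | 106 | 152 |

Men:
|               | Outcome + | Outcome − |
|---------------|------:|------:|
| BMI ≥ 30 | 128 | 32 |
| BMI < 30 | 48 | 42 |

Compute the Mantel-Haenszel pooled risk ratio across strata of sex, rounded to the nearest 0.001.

RR_MH = Σ(aᵢ·n₀ᵢ/nᵢ) / Σ(cᵢ·n₁ᵢ/nᵢ), with n₁ᵢ = aᵢ+bᵢ (exposed), n₀ᵢ = cᵢ+dᵢ (unexposed), nᵢ = n₁ᵢ+n₀ᵢ.
Stratum 1 (Women): n₁ = 228, n₀ = 258, n = 486; a·n₀/n = 124·258/486 = 65.8272; c·n₁/n = 106·228/486 = 49.7284
Stratum 2 (Men): n₁ = 160, n₀ = 90, n = 250; a·n₀/n = 128·90/250 = 46.0800; c·n₁/n = 48·160/250 = 30.7200
RR_MH = (65.8272 + 46.0800) / (49.7284 + 30.7200) = 111.9072 / 80.4484 = 1.39104

1.391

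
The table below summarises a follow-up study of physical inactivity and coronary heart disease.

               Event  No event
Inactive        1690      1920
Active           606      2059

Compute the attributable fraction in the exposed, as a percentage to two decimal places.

51.43

Cells: a = 1690, b = 1920, c = 606, d = 2059.
Risk in exposed = 1690/3610 = 0.46814; risk in unexposed = 606/2665 = 0.22739.
RR = 0.46814/0.22739 = 2.05875
AR% = (RR − 1)/RR × 100 = (2.05875 − 1)/2.05875 × 100 = 51.4269%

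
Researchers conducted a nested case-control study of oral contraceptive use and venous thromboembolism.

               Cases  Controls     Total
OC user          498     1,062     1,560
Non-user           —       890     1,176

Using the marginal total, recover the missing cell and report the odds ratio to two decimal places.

The missing cell is in the unexposed row: 1176 − 890 = 286.
So a = 498, b = 1062, c = 286, d = 890.
OR = (a·d)/(b·c) = (498 × 890) / (1062 × 286) = 443220 / 303732 = 1.45925

1.46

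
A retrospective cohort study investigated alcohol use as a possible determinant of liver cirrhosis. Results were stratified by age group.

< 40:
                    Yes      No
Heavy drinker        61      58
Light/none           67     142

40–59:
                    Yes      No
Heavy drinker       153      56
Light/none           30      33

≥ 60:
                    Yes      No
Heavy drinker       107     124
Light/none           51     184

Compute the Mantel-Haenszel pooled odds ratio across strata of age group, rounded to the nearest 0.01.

OR_MH = Σ(aᵢdᵢ/nᵢ) / Σ(bᵢcᵢ/nᵢ), where nᵢ is the stratum total.
Stratum 1 (< 40): n = 328; a·d/n = 61·142/328 = 26.4085; b·c/n = 58·67/328 = 11.8476
Stratum 2 (40–59): n = 272; a·d/n = 153·33/272 = 18.5625; b·c/n = 56·30/272 = 6.1765
Stratum 3 (≥ 60): n = 466; a·d/n = 107·184/466 = 42.2489; b·c/n = 124·51/466 = 13.5708
OR_MH = (26.4085 + 18.5625 + 42.2489) / (11.8476 + 6.1765 + 13.5708) = 87.2200 / 31.5948 = 2.76058

2.76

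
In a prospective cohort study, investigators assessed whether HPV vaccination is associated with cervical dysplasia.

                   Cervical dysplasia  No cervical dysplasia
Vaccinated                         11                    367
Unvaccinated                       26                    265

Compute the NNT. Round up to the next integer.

17

Risk in treated group = 11/378 = 0.02910; risk in control = 26/291 = 0.08935.
Absolute risk reduction = 0.08935 − 0.02910 = 0.06025
NNT = 1 / ARR = 1 / 0.06025 = 16.598 → round up → 17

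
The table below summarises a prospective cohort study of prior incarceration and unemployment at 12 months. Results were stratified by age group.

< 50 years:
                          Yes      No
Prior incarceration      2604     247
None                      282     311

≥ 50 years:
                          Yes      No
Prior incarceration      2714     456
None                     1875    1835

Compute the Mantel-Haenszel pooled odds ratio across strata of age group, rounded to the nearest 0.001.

6.637

OR_MH = Σ(aᵢdᵢ/nᵢ) / Σ(bᵢcᵢ/nᵢ), where nᵢ is the stratum total.
Stratum 1 (< 50 years): n = 3444; a·d/n = 2604·311/3444 = 235.1463; b·c/n = 247·282/3444 = 20.2247
Stratum 2 (≥ 50 years): n = 6880; a·d/n = 2714·1835/6880 = 723.8648; b·c/n = 456·1875/6880 = 124.2733
OR_MH = (235.1463 + 723.8648) / (20.2247 + 124.2733) = 959.0112 / 144.4980 = 6.63685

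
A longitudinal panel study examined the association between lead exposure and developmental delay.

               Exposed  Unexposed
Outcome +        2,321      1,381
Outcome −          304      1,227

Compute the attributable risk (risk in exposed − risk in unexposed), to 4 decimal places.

0.3547

Reading the table with exposure as columns: a = 2321 (Exposed, case), b = 304 (Exposed, non-case), c = 1381 (Unexposed, case), d = 1227.
Risk in exposed = 2321/2625 = 0.884190; risk in unexposed = 1381/2608 = 0.529525.
Risk difference = 0.884190 − 0.529525 = 0.354666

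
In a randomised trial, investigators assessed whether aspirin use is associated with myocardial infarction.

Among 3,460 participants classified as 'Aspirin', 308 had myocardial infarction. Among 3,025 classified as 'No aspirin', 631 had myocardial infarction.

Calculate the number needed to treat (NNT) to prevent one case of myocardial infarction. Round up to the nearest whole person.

Risk in treated group = 308/3460 = 0.08902; risk in control = 631/3025 = 0.20860.
Absolute risk reduction = 0.20860 − 0.08902 = 0.11958
NNT = 1 / ARR = 1 / 0.11958 = 8.363 → round up → 9

9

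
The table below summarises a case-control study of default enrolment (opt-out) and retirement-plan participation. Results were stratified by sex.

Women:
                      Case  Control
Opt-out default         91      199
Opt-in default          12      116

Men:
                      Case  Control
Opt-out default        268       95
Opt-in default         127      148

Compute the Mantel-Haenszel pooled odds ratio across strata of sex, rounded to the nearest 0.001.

3.550

OR_MH = Σ(aᵢdᵢ/nᵢ) / Σ(bᵢcᵢ/nᵢ), where nᵢ is the stratum total.
Stratum 1 (Women): n = 418; a·d/n = 91·116/418 = 25.2536; b·c/n = 199·12/418 = 5.7129
Stratum 2 (Men): n = 638; a·d/n = 268·148/638 = 62.1693; b·c/n = 95·127/638 = 18.9107
OR_MH = (25.2536 + 62.1693) / (5.7129 + 18.9107) = 87.4229 / 24.6236 = 3.55037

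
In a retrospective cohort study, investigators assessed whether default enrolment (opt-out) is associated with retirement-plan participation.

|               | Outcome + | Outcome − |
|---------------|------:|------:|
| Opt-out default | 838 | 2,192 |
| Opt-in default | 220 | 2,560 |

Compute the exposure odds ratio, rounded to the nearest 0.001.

4.449

Cells: a = 838, b = 2192, c = 220, d = 2560.
OR = (a·d)/(b·c) = (838 × 2560) / (2192 × 220) = 2145280 / 482240 = 4.44857
The odds of retirement-plan participation are about 4.45 times as high in the opt-out default group.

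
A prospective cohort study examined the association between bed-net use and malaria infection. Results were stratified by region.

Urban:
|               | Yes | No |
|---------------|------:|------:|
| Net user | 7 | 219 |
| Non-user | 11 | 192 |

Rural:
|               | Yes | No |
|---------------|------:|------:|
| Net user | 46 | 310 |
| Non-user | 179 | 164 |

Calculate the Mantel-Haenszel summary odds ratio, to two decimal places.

0.16

OR_MH = Σ(aᵢdᵢ/nᵢ) / Σ(bᵢcᵢ/nᵢ), where nᵢ is the stratum total.
Stratum 1 (Urban): n = 429; a·d/n = 7·192/429 = 3.1329; b·c/n = 219·11/429 = 5.6154
Stratum 2 (Rural): n = 699; a·d/n = 46·164/699 = 10.7926; b·c/n = 310·179/699 = 79.3848
OR_MH = (3.1329 + 10.7926) / (5.6154 + 79.3848) = 13.9254 / 85.0002 = 0.16383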